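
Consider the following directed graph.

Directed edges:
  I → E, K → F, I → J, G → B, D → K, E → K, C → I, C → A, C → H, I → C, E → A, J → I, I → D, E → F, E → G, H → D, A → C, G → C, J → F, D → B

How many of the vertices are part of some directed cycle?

6

A vertex is on a directed cycle iff it belongs to a strongly connected component of size ≥ 2 (or has a self-loop).
The vertices on cycles are {A, C, E, G, I, J} — 6 in total.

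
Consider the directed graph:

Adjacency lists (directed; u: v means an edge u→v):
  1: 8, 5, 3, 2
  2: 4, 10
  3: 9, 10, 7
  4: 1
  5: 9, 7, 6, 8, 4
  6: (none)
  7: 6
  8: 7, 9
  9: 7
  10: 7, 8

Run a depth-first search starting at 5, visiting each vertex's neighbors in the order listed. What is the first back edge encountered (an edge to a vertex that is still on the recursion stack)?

DFS from 5 (visiting each vertex's neighbors in the order listed); mark gray on enter, black on exit:
5 gray
  9 gray
    7 gray
      6 gray
      6 black
    7 black
  9 black
  5→7: 7 black — skip
  5→6: 6 black — skip
  8 gray
    8→7: 7 black — skip
    8→9: 9 black — skip
  8 black
  4 gray
    1 gray
      1→8: 8 black — skip
      1→5: 5 is gray → back edge
First back edge: 1 → 5.

1→5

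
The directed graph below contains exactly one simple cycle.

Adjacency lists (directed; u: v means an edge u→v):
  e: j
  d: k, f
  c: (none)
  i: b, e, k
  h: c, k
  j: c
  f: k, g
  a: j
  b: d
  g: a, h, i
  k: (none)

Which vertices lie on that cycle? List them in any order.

DFS with gray/black marking from d:
d gray
  k gray
  k black
  f gray
    f→k: k black — skip
    g gray
      a gray
        j gray
          c gray
          c black
        j black
      a black
      h gray
        h→c: c black — skip
        h→k: k black — skip
      h black
      i gray
        b gray
          b→d: d is gray → back edge
Back edge closes the cycle d → f → g → i → b → d; its vertices are {b, d, f, g, i}.

b, d, f, g, i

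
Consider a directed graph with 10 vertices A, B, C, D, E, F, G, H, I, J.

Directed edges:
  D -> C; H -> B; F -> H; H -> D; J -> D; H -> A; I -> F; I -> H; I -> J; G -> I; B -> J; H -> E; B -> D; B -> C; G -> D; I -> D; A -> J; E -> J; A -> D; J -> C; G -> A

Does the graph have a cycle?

No

DFS with white/gray/black marking, starting from C:
C gray
C black
A gray
  D gray
    D→C: C black — skip
  D black
  J gray
    J→C: C black — skip
    J→D: D black — skip
  J black
A black
B gray
  B→C: C black — skip
  B→J: J black — skip
  B→D: D black — skip
B black
E gray
  E→J: J black — skip
E black
F gray
  H gray
    H→D: D black — skip
    H→A: A black — skip
    H→E: E black — skip
    H→B: B black — skip
  H black
F black
G gray
  G→A: A black — skip
  G→D: D black — skip
  I gray
    I→D: D black — skip
    I→J: J black — skip
    I→H: H black — skip
    I→F: F black — skip
  I black
G black
Every edge goes to a white or black vertex — no back edge, so the graph is acyclic.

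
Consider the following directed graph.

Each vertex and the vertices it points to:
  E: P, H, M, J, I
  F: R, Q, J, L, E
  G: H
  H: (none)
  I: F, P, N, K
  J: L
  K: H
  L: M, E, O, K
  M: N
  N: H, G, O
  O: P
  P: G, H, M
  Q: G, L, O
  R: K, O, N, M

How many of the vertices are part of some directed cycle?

10

A vertex is on a directed cycle iff it belongs to a strongly connected component of size ≥ 2 (or has a self-loop).
The vertices on cycles are {E, F, I, J, L, M, N, O, P, Q} — 10 in total.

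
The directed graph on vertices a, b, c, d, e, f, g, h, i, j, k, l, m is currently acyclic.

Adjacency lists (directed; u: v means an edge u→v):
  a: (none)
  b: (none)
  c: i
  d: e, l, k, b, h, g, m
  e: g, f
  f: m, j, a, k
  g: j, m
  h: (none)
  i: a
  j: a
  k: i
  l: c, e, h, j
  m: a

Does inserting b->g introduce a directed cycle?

No

Adding b→g creates a cycle iff g can already reach b.
Explore from g: no path reaches b. The graph stays acyclic.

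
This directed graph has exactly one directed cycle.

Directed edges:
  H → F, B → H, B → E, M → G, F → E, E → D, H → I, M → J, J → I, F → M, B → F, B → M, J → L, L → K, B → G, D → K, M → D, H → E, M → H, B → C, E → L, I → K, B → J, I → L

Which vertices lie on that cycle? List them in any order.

DFS with gray/black marking from M:
M gray
  G gray
  G black
  H gray
    I gray
      K gray
      K black
      L gray
        L→K: K black — skip
      L black
    I black
    F gray
      E gray
        E→L: L black — skip
        D gray
          D→K: K black — skip
        D black
      E black
      F→M: M is gray → back edge
Back edge closes the cycle M → H → F → M; its vertices are {F, H, M}.

F, H, M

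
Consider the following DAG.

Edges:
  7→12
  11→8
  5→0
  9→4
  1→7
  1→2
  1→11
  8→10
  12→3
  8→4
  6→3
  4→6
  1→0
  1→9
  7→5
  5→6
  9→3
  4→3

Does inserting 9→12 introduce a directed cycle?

No

Adding 9→12 creates a cycle iff 12 can already reach 9.
Explore from 12: no path reaches 9. The graph stays acyclic.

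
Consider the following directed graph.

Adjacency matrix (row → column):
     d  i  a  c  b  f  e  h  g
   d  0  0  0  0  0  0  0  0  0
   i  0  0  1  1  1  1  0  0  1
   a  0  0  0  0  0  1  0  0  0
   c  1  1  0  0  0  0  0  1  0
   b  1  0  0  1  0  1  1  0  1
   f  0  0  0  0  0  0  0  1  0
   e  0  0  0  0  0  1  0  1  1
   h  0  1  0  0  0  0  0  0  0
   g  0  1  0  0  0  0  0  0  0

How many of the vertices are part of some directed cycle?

8

A vertex is on a directed cycle iff it belongs to a strongly connected component of size ≥ 2 (or has a self-loop).
The vertices on cycles are {a, b, c, e, f, g, h, i} — 8 in total.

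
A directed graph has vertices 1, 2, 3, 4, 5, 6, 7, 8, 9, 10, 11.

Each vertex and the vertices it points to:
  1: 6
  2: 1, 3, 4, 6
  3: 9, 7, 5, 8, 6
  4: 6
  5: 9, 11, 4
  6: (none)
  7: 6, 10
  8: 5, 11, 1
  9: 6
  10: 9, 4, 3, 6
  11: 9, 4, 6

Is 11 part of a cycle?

11 lies on a cycle iff there is a path from 11 back to itself.
Exploring from 11, it never reaches itself; equivalently, its strongly connected component is a singleton.

No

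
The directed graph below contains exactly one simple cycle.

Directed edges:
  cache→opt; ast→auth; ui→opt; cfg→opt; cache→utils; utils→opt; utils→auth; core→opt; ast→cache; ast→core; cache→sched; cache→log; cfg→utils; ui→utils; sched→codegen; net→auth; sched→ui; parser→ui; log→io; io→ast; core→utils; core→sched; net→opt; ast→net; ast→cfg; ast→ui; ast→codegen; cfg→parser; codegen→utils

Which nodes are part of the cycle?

DFS with gray/black marking from io:
io gray
  ast gray
    net gray
      auth gray
      auth black
      opt gray
      opt black
    net black
    codegen gray
      utils gray
        utils→opt: opt black — skip
        utils→auth: auth black — skip
      utils black
    codegen black
    cfg gray
      cfg→opt: opt black — skip
      cfg→utils: utils black — skip
      parser gray
        ui gray
          ui→utils: utils black — skip
          ui→opt: opt black — skip
        ui black
      parser black
    cfg black
    ast→ui: ui black — skip
    cache gray
      log gray
        log→io: io is gray → back edge
Back edge closes the cycle io → ast → cache → log → io; its vertices are {io, ast, log, cache}.

io, ast, log, cache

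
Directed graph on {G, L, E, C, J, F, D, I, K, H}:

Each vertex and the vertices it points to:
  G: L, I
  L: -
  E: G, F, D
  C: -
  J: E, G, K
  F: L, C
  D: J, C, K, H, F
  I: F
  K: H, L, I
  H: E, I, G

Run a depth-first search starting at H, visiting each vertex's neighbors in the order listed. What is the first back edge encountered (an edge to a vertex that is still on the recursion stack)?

J→E

DFS from H (visiting each vertex's neighbors in the order listed); mark gray on enter, black on exit:
H gray
  E gray
    G gray
      L gray
      L black
      I gray
        F gray
          F→L: L black — skip
          C gray
          C black
        F black
      I black
    G black
    E→F: F black — skip
    D gray
      J gray
        J→E: E is gray → back edge
First back edge: J → E.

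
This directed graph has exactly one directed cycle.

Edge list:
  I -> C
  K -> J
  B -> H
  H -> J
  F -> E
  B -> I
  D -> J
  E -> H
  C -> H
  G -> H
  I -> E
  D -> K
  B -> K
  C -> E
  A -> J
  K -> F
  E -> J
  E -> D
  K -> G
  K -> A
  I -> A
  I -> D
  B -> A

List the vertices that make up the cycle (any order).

D, E, F, K

DFS with gray/black marking from K:
K gray
  G gray
    H gray
      J gray
      J black
    H black
  G black
  K→J: J black — skip
  A gray
    A→J: J black — skip
  A black
  F gray
    E gray
      E→J: J black — skip
      D gray
        D→J: J black — skip
        D→K: K is gray → back edge
Back edge closes the cycle K → F → E → D → K; its vertices are {D, E, F, K}.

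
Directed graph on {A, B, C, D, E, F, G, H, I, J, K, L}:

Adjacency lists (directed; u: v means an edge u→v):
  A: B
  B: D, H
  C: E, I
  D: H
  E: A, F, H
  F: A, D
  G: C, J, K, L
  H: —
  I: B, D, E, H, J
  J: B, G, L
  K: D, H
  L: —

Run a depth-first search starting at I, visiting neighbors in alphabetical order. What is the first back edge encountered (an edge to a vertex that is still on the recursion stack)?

C→I

DFS from I (visiting neighbors in alphabetical order); mark gray on enter, black on exit:
I gray
  B gray
    D gray
      H gray
      H black
    D black
    B→H: H black — skip
  B black
  I→D: D black — skip
  E gray
    A gray
      A→B: B black — skip
    A black
    F gray
      F→A: A black — skip
      F→D: D black — skip
    F black
    E→H: H black — skip
  E black
  I→H: H black — skip
  J gray
    J→B: B black — skip
    G gray
      C gray
        C→E: E black — skip
        C→I: I is gray → back edge
First back edge: C → I.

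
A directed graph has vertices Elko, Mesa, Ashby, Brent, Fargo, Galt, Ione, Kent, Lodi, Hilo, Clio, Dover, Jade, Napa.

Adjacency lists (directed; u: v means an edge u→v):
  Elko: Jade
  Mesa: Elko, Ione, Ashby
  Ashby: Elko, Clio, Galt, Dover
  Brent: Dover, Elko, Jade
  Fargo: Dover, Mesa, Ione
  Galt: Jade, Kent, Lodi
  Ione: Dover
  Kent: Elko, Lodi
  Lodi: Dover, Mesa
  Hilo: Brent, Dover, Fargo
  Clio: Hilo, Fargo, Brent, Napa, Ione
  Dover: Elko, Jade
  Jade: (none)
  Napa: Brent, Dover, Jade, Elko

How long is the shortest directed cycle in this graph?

4

For each vertex v, BFS finds the shortest path from v back to v.
The shortest such closed walk is Mesa → Ashby → Galt → Lodi → Mesa, length 4.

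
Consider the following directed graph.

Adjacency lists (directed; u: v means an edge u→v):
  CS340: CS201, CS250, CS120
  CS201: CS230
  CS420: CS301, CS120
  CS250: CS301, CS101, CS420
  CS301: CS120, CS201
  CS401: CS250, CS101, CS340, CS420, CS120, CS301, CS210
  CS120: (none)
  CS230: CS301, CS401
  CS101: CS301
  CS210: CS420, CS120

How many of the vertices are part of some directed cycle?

A vertex is on a directed cycle iff it belongs to a strongly connected component of size ≥ 2 (or has a self-loop).
The vertices on cycles are {CS101, CS201, CS210, CS230, CS250, CS301, CS340, CS401, CS420} — 9 in total.

9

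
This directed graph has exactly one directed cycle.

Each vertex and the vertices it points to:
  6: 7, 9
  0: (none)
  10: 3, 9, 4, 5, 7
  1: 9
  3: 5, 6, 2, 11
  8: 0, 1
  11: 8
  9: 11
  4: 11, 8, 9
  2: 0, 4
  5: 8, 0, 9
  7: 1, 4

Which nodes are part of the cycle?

DFS with gray/black marking from 11:
11 gray
  8 gray
    0 gray
    0 black
    1 gray
      9 gray
        9→11: 11 is gray → back edge
Back edge closes the cycle 11 → 8 → 1 → 9 → 11; its vertices are {1, 8, 9, 11}.

1, 8, 9, 11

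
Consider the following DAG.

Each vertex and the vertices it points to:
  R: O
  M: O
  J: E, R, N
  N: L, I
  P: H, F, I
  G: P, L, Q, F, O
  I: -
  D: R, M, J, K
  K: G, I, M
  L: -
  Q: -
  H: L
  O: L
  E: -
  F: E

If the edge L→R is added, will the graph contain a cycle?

Yes

Adding L→R creates a cycle iff R can already reach L.
Path from R: R → O → L.
So R → … → L → R is a cycle.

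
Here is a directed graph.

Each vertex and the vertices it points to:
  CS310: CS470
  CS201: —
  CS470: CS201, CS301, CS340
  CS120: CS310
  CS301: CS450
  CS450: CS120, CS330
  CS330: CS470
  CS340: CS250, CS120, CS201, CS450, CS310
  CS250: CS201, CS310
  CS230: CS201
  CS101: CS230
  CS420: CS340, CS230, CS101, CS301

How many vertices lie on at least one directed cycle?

8

A vertex is on a directed cycle iff it belongs to a strongly connected component of size ≥ 2 (or has a self-loop).
The vertices on cycles are {CS120, CS250, CS301, CS310, CS330, CS340, CS450, CS470} — 8 in total.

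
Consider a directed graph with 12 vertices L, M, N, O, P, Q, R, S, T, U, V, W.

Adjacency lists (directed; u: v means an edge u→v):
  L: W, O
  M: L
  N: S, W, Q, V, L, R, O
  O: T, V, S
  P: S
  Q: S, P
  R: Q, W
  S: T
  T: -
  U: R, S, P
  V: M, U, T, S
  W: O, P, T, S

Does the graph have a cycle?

Yes

DFS with white/gray/black marking, starting from P:
P gray
  S gray
    T gray
    T black
  S black
P black
L gray
  W gray
    O gray
      O→T: T black — skip
      V gray
        M gray
          M→L: L is gray → back edge
Back edge found, so a cycle exists: L → W → O → V → M → L.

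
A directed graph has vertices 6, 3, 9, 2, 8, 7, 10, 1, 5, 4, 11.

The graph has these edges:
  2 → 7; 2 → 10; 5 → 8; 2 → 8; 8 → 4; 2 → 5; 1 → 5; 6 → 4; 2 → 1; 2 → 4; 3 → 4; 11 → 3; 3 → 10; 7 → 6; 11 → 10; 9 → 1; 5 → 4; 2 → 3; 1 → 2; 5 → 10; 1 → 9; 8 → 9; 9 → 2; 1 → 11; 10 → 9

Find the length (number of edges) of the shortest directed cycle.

For each vertex v, BFS finds the shortest path from v back to v.
The shortest such closed walk is 1 → 2 → 1, length 2.

2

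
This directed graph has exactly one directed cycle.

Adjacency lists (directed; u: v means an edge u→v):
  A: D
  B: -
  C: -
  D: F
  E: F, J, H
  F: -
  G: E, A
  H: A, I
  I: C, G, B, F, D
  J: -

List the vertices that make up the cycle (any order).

DFS with gray/black marking from H:
H gray
  A gray
    D gray
      F gray
      F black
    D black
  A black
  I gray
    C gray
    C black
    G gray
      E gray
        E→F: F black — skip
        J gray
        J black
        E→H: H is gray → back edge
Back edge closes the cycle H → I → G → E → H; its vertices are {E, G, H, I}.

E, G, H, I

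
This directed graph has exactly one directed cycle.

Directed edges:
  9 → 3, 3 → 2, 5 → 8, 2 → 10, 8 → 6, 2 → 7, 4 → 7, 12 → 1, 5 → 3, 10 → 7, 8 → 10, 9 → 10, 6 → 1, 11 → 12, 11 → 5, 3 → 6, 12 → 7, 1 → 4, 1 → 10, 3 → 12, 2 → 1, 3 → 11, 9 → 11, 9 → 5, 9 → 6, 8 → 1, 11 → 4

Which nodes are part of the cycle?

3, 5, 11

DFS with gray/black marking from 3:
3 gray
  12 gray
    7 gray
    7 black
    1 gray
      10 gray
        10→7: 7 black — skip
      10 black
      4 gray
        4→7: 7 black — skip
      4 black
    1 black
  12 black
  2 gray
    2→1: 1 black — skip
    2→7: 7 black — skip
    2→10: 10 black — skip
  2 black
  6 gray
    6→1: 1 black — skip
  6 black
  11 gray
    11→4: 4 black — skip
    11→12: 12 black — skip
    5 gray
      8 gray
        8→6: 6 black — skip
        8→1: 1 black — skip
        8→10: 10 black — skip
      8 black
      5→3: 3 is gray → back edge
Back edge closes the cycle 3 → 11 → 5 → 3; its vertices are {3, 5, 11}.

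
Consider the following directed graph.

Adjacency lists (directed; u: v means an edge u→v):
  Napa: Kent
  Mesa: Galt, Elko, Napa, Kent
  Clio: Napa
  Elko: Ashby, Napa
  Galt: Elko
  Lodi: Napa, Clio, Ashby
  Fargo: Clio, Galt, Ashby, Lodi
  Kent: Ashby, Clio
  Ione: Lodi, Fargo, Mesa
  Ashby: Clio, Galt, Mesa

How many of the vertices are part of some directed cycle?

A vertex is on a directed cycle iff it belongs to a strongly connected component of size ≥ 2 (or has a self-loop).
The vertices on cycles are {Clio, Elko, Galt, Kent, Mesa, Napa, Ashby} — 7 in total.

7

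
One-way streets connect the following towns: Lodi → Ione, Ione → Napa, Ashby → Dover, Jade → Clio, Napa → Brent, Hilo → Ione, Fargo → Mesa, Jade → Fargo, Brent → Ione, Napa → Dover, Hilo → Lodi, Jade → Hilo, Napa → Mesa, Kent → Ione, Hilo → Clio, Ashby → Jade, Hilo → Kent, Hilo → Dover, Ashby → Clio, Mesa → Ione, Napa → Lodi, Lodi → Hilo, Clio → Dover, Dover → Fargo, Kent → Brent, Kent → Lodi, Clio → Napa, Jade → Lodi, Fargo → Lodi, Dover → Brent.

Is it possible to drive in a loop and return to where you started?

DFS with white/gray/black marking, starting from Hilo:
Hilo gray
  Dover gray
    Brent gray
      Ione gray
        Napa gray
          Mesa gray
            Mesa→Ione: Ione is gray → back edge
Back edge found, so a cycle exists: Ione → Napa → Mesa → Ione.

Yes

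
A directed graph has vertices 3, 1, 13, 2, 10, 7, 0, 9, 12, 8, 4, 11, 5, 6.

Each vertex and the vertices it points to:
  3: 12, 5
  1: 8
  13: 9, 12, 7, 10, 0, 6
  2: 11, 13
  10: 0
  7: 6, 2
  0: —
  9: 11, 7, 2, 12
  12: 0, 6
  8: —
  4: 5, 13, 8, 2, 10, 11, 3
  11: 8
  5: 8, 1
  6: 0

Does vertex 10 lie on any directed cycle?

No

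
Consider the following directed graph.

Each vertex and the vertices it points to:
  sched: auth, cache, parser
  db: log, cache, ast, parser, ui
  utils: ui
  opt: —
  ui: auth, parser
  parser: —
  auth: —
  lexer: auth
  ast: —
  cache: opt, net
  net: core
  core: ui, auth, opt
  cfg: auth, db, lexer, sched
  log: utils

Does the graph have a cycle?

No

DFS with white/gray/black marking, starting from core:
core gray
  ui gray
    auth gray
    auth black
    parser gray
    parser black
  ui black
  core→auth: auth black — skip
  opt gray
  opt black
core black
sched gray
  sched→auth: auth black — skip
  cache gray
    cache→opt: opt black — skip
    net gray
      net→core: core black — skip
    net black
  cache black
  sched→parser: parser black — skip
sched black
db gray
  log gray
    utils gray
      utils→ui: ui black — skip
    utils black
  log black
  db→cache: cache black — skip
  ast gray
  ast black
  db→parser: parser black — skip
  db→ui: ui black — skip
db black
lexer gray
  lexer→auth: auth black — skip
lexer black
cfg gray
  cfg→auth: auth black — skip
  cfg→db: db black — skip
  cfg→lexer: lexer black — skip
  cfg→sched: sched black — skip
cfg black
Every edge goes to a white or black vertex — no back edge, so the graph is acyclic.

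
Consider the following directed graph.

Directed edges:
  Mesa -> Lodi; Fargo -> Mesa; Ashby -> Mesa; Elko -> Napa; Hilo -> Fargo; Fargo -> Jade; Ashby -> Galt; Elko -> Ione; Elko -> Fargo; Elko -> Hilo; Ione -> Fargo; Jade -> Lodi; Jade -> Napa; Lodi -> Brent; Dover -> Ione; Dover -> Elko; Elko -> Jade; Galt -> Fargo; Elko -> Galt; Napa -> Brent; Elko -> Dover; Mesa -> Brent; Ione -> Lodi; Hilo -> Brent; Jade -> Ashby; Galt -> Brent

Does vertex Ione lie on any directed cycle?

No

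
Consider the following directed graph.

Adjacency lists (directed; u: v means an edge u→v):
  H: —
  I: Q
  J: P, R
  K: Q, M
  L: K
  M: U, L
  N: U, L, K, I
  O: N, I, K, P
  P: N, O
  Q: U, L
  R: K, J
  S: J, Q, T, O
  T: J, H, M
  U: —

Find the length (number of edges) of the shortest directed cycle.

For each vertex v, BFS finds the shortest path from v back to v.
The shortest such closed walk is J → R → J, length 2.

2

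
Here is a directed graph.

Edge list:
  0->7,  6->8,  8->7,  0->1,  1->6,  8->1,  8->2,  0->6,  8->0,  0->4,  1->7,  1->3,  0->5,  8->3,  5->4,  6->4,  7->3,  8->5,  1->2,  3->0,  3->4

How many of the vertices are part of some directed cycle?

6

A vertex is on a directed cycle iff it belongs to a strongly connected component of size ≥ 2 (or has a self-loop).
The vertices on cycles are {0, 1, 3, 6, 7, 8} — 6 in total.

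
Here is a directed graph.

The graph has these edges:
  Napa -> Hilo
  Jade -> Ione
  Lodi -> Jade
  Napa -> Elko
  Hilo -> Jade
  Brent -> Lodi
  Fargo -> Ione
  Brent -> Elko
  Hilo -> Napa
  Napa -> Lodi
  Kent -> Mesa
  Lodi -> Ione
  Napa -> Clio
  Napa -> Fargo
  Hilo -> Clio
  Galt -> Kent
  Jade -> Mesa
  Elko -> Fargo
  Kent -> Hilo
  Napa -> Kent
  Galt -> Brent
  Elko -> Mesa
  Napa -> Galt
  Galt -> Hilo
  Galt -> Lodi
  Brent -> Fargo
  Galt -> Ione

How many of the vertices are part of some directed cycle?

4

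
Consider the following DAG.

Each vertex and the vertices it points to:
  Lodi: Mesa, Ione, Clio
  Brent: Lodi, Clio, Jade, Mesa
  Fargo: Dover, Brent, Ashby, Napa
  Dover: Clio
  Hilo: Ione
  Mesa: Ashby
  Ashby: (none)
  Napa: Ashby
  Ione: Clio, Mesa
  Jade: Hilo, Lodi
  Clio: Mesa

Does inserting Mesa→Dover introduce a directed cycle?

Yes

Adding Mesa→Dover creates a cycle iff Dover can already reach Mesa.
Path from Dover: Dover → Clio → Mesa.
So Dover → … → Mesa → Dover is a cycle.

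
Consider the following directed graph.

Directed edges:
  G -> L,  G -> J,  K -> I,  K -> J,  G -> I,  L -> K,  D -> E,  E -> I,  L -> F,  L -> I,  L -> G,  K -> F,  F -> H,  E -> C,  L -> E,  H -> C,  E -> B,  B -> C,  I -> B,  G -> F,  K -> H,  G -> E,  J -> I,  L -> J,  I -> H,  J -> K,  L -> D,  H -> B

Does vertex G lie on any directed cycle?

Yes

G is on a cycle iff G can reach itself via ≥1 edge.
G → L → G — yes.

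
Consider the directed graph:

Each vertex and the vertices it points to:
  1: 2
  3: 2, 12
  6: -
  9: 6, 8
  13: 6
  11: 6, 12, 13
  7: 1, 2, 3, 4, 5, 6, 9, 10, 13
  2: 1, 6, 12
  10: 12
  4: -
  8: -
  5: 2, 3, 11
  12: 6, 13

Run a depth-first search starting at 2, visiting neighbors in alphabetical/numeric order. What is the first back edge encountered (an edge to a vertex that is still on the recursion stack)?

1→2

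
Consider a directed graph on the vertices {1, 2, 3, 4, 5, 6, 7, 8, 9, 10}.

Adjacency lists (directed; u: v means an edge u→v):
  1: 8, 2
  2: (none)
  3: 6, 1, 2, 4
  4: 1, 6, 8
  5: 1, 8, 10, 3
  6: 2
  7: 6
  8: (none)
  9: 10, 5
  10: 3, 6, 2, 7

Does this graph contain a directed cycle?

No

DFS with white/gray/black marking, starting from 2:
2 gray
2 black
1 gray
  8 gray
  8 black
  1→2: 2 black — skip
1 black
3 gray
  6 gray
    6→2: 2 black — skip
  6 black
  3→1: 1 black — skip
  3→2: 2 black — skip
  4 gray
    4→1: 1 black — skip
    4→6: 6 black — skip
    4→8: 8 black — skip
  4 black
3 black
5 gray
  5→1: 1 black — skip
  5→8: 8 black — skip
  10 gray
    10→3: 3 black — skip
    10→6: 6 black — skip
    10→2: 2 black — skip
    7 gray
      7→6: 6 black — skip
    7 black
  10 black
  5→3: 3 black — skip
5 black
9 gray
  9→10: 10 black — skip
  9→5: 5 black — skip
9 black
Every edge goes to a white or black vertex — no back edge, so the graph is acyclic.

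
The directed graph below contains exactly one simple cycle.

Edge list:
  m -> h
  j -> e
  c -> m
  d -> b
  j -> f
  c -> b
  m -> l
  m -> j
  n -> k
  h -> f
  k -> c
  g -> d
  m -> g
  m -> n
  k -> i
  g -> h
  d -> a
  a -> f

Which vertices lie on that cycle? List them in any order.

c, k, m, n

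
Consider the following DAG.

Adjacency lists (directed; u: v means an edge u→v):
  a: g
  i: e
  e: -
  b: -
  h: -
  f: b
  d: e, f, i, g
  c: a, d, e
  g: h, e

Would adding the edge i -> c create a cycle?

Yes

Adding i→c creates a cycle iff c can already reach i.
Path from c: c → d → i.
So c → … → i → c is a cycle.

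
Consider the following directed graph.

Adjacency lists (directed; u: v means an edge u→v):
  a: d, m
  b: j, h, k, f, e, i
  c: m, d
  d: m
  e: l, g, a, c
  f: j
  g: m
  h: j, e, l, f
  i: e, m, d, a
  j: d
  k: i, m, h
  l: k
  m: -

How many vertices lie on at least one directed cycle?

5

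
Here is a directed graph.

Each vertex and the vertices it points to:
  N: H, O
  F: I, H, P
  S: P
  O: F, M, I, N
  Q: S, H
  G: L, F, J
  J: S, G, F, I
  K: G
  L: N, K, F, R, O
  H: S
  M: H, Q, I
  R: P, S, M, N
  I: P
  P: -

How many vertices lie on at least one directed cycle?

A vertex is on a directed cycle iff it belongs to a strongly connected component of size ≥ 2 (or has a self-loop).
The vertices on cycles are {G, J, K, L, N, O} — 6 in total.

6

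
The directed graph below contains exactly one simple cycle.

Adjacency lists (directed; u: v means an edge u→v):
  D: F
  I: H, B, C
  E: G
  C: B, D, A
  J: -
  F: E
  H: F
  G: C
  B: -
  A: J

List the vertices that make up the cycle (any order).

DFS with gray/black marking from C:
C gray
  B gray
  B black
  D gray
    F gray
      E gray
        G gray
          G→C: C is gray → back edge
Back edge closes the cycle C → D → F → E → G → C; its vertices are {C, D, E, F, G}.

C, D, E, F, G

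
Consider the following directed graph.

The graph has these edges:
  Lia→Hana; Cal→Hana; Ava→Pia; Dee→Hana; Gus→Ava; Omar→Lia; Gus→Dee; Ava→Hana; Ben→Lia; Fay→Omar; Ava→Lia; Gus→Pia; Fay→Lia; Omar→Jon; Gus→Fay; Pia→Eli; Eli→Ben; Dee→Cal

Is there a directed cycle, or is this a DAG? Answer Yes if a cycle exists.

DFS with white/gray/black marking, starting from Cal:
Cal gray
  Hana gray
  Hana black
Cal black
Ben gray
  Lia gray
    Lia→Hana: Hana black — skip
  Lia black
Ben black
Omar gray
  Omar→Lia: Lia black — skip
  Jon gray
  Jon black
Omar black
Eli gray
  Eli→Ben: Ben black — skip
Eli black
Gus gray
  Ava gray
    Pia gray
      Pia→Eli: Eli black — skip
    Pia black
    Ava→Lia: Lia black — skip
    Ava→Hana: Hana black — skip
  Ava black
  Gus→Pia: Pia black — skip
  Fay gray
    Fay→Lia: Lia black — skip
    Fay→Omar: Omar black — skip
  Fay black
  Dee gray
    Dee→Cal: Cal black — skip
    Dee→Hana: Hana black — skip
  Dee black
Gus black
Every edge goes to a white or black vertex — no back edge, so the graph is acyclic.

No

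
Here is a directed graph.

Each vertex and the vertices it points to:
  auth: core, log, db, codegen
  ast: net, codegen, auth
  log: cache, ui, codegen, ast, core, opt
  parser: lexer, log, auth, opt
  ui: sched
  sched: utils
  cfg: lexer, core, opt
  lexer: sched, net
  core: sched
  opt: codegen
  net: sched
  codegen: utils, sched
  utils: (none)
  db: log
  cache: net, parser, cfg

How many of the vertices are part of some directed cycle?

6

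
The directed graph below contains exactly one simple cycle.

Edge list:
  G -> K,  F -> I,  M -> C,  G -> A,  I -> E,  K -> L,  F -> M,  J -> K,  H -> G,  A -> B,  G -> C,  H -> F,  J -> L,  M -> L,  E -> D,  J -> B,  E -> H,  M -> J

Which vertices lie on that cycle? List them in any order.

E, F, H, I

DFS with gray/black marking from H:
H gray
  F gray
    I gray
      E gray
        E→H: H is gray → back edge
Back edge closes the cycle H → F → I → E → H; its vertices are {E, F, H, I}.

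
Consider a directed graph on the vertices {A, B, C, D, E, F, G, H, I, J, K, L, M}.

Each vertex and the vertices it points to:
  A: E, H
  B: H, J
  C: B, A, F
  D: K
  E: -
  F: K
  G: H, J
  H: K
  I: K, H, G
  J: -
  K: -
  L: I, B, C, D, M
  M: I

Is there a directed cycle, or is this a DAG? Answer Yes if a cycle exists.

DFS with white/gray/black marking, starting from H:
H gray
  K gray
  K black
H black
A gray
  E gray
  E black
  A→H: H black — skip
A black
B gray
  B→H: H black — skip
  J gray
  J black
B black
C gray
  C→B: B black — skip
  C→A: A black — skip
  F gray
    F→K: K black — skip
  F black
C black
D gray
  D→K: K black — skip
D black
G gray
  G→H: H black — skip
  G→J: J black — skip
G black
I gray
  I→K: K black — skip
  I→H: H black — skip
  I→G: G black — skip
I black
L gray
  L→I: I black — skip
  L→B: B black — skip
  L→C: C black — skip
  L→D: D black — skip
  M gray
    M→I: I black — skip
  M black
L black
Every edge goes to a white or black vertex — no back edge, so the graph is acyclic.

No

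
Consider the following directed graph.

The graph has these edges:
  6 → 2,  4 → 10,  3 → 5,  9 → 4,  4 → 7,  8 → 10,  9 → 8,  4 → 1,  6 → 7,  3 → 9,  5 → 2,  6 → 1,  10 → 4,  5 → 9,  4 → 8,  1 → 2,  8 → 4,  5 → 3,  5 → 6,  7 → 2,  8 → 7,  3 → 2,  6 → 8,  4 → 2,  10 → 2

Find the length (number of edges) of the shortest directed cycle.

2

For each vertex v, BFS finds the shortest path from v back to v.
The shortest such closed walk is 3 → 5 → 3, length 2.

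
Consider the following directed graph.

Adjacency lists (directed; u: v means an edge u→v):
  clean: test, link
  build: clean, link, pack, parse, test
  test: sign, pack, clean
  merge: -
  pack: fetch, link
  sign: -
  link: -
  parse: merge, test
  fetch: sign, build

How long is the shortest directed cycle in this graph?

For each vertex v, BFS finds the shortest path from v back to v.
The shortest such closed walk is test → clean → test, length 2.

2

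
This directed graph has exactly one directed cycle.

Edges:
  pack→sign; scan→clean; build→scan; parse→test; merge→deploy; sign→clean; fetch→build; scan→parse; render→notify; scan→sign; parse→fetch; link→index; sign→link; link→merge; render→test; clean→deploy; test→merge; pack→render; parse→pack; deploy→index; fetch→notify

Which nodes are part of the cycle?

DFS with gray/black marking from scan:
scan gray
  parse gray
    fetch gray
      notify gray
      notify black
      build gray
        build→scan: scan is gray → back edge
Back edge closes the cycle scan → parse → fetch → build → scan; its vertices are {scan, build, fetch, parse}.

scan, build, fetch, parse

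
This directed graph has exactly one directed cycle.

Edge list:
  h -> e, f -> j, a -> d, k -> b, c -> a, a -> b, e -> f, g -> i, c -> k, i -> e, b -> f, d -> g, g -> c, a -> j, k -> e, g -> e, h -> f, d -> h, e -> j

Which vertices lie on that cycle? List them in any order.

a, c, d, g

DFS with gray/black marking from c:
c gray
  a gray
    b gray
      f gray
        j gray
        j black
      f black
    b black
    d gray
      g gray
        e gray
          e→j: j black — skip
          e→f: f black — skip
        e black
        i gray
          i→e: e black — skip
        i black
        g→c: c is gray → back edge
Back edge closes the cycle c → a → d → g → c; its vertices are {a, c, d, g}.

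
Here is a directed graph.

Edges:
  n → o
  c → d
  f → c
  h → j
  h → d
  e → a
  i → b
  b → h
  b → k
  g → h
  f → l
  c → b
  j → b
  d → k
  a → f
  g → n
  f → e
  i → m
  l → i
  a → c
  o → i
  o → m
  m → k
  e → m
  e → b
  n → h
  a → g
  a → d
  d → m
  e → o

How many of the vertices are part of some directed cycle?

6

A vertex is on a directed cycle iff it belongs to a strongly connected component of size ≥ 2 (or has a self-loop).
The vertices on cycles are {a, b, e, f, h, j} — 6 in total.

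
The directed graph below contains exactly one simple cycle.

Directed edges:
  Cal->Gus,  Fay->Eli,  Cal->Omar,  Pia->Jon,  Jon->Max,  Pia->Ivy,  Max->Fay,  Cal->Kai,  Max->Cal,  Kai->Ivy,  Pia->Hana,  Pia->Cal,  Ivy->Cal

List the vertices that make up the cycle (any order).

DFS with gray/black marking from Cal:
Cal gray
  Gus gray
  Gus black
  Omar gray
  Omar black
  Kai gray
    Ivy gray
      Ivy→Cal: Cal is gray → back edge
Back edge closes the cycle Cal → Kai → Ivy → Cal; its vertices are {Cal, Ivy, Kai}.

Cal, Ivy, Kai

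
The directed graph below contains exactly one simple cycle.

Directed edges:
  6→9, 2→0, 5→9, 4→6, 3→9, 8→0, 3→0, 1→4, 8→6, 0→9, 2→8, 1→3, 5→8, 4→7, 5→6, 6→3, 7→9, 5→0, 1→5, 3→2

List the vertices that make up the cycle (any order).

2, 3, 6, 8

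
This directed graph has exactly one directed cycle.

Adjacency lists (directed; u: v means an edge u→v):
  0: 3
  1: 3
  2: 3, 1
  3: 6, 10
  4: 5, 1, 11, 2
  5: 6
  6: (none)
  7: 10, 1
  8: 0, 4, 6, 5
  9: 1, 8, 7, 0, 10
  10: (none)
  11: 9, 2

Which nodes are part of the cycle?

DFS with gray/black marking from 8:
8 gray
  0 gray
    3 gray
      6 gray
      6 black
      10 gray
      10 black
    3 black
  0 black
  4 gray
    5 gray
      5→6: 6 black — skip
    5 black
    1 gray
      1→3: 3 black — skip
    1 black
    11 gray
      9 gray
        9→1: 1 black — skip
        9→8: 8 is gray → back edge
Back edge closes the cycle 8 → 4 → 11 → 9 → 8; its vertices are {4, 8, 9, 11}.

4, 8, 9, 11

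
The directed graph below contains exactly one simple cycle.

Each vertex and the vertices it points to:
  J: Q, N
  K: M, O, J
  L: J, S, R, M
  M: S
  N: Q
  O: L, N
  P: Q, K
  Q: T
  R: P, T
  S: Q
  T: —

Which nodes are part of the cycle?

K, L, O, P, R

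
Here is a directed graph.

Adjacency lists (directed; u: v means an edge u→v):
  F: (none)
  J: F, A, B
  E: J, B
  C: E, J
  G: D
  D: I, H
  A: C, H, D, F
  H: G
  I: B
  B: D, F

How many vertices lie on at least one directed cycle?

9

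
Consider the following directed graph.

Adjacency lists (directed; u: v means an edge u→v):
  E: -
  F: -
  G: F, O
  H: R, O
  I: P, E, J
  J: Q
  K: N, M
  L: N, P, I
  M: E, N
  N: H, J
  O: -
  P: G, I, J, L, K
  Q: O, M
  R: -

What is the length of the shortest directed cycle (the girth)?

2

For each vertex v, BFS finds the shortest path from v back to v.
The shortest such closed walk is L → P → L, length 2.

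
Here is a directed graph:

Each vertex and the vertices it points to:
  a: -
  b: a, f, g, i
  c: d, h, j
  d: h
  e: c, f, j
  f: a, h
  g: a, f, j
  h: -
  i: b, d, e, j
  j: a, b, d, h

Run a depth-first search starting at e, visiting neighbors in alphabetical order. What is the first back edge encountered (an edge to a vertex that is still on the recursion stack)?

DFS from e (visiting neighbors in alphabetical order); mark gray on enter, black on exit:
e gray
  c gray
    d gray
      h gray
      h black
    d black
    c→h: h black — skip
    j gray
      a gray
      a black
      b gray
        b→a: a black — skip
        f gray
          f→a: a black — skip
          f→h: h black — skip
        f black
        g gray
          g→a: a black — skip
          g→f: f black — skip
          g→j: j is gray → back edge
First back edge: g → j.

g->j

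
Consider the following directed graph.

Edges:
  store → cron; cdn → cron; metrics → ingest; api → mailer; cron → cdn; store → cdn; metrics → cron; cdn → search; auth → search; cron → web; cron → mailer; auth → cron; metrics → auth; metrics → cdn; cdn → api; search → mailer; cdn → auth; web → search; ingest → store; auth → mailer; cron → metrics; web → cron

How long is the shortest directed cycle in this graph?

2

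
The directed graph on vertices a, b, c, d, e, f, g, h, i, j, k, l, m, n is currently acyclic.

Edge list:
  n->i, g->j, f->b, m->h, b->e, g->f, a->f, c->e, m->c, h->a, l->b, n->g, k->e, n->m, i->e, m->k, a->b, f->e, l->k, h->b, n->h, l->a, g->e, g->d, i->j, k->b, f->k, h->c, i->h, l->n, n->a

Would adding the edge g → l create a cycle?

Yes

Adding g→l creates a cycle iff l can already reach g.
Path from l: l → n → g.
So l → … → g → l is a cycle.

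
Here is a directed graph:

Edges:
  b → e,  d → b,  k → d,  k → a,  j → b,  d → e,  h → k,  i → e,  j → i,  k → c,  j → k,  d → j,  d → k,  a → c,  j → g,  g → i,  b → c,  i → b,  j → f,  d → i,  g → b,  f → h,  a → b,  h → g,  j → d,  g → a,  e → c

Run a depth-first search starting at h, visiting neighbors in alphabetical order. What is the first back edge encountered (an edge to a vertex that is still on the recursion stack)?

j→d

DFS from h (visiting neighbors in alphabetical order); mark gray on enter, black on exit:
h gray
  g gray
    a gray
      b gray
        c gray
        c black
        e gray
          e→c: c black — skip
        e black
      b black
      a→c: c black — skip
    a black
    g→b: b black — skip
    i gray
      i→b: b black — skip
      i→e: e black — skip
    i black
  g black
  k gray
    k→a: a black — skip
    k→c: c black — skip
    d gray
      d→b: b black — skip
      d→e: e black — skip
      d→i: i black — skip
      j gray
        j→b: b black — skip
        j→d: d is gray → back edge
First back edge: j → d.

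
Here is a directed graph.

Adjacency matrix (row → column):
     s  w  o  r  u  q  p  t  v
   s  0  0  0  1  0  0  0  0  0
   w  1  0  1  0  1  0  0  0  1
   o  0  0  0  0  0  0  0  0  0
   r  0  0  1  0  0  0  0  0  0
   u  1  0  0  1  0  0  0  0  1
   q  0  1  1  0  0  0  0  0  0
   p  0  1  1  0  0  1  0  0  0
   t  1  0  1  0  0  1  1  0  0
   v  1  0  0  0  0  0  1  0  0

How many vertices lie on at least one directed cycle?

5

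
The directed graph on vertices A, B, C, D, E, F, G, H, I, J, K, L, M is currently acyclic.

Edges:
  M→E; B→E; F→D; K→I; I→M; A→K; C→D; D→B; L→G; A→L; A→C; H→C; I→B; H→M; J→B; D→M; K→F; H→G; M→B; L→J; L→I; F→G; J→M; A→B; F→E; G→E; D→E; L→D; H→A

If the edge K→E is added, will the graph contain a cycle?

Adding K→E creates a cycle iff E can already reach K.
Explore from E: no path reaches K. The graph stays acyclic.

No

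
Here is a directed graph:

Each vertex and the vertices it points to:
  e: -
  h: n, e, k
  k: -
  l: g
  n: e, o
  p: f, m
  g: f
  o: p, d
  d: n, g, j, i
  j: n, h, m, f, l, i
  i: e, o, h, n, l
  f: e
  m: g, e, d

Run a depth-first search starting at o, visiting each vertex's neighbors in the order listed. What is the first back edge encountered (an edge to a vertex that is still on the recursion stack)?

DFS from o (visiting each vertex's neighbors in the order listed); mark gray on enter, black on exit:
o gray
  p gray
    f gray
      e gray
      e black
    f black
    m gray
      g gray
        g→f: f black — skip
      g black
      m→e: e black — skip
      d gray
        n gray
          n→e: e black — skip
          n→o: o is gray → back edge
First back edge: n → o.

n->o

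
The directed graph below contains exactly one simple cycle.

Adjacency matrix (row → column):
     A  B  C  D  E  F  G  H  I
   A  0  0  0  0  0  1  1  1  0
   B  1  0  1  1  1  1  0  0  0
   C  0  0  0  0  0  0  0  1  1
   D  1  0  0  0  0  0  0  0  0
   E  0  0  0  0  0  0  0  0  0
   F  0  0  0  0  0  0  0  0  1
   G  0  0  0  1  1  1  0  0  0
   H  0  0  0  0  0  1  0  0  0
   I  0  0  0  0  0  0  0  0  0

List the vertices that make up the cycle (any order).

A, D, G

DFS with gray/black marking from A:
A gray
  H gray
    F gray
      I gray
      I black
    F black
  H black
  A→F: F black — skip
  G gray
    D gray
      D→A: A is gray → back edge
Back edge closes the cycle A → G → D → A; its vertices are {A, D, G}.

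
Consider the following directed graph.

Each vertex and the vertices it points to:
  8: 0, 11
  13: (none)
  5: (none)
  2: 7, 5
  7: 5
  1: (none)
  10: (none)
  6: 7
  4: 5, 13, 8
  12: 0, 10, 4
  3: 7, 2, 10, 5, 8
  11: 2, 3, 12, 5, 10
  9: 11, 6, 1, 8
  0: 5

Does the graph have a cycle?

Yes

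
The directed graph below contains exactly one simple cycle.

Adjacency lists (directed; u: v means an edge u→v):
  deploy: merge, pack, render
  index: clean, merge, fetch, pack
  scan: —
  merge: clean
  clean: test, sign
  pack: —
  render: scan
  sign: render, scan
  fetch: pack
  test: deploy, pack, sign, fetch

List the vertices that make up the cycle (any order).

DFS with gray/black marking from merge:
merge gray
  clean gray
    test gray
      deploy gray
        deploy→merge: merge is gray → back edge
Back edge closes the cycle merge → clean → test → deploy → merge; its vertices are {test, clean, merge, deploy}.

test, clean, merge, deploy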